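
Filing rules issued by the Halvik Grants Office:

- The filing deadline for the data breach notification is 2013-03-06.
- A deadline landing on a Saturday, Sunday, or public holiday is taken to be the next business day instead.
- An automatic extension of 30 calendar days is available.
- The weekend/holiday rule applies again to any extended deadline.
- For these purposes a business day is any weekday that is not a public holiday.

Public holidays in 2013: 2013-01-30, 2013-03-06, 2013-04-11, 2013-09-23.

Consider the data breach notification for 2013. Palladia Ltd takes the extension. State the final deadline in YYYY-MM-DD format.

2013-04-08

Start from the fixed due date, 2013-03-06.
2013-03-06 falls on a listed holiday. Rolling to the next business day gives 2013-03-07, a Thursday.
Add the 30 calendar-day extension to 2013-03-07: 2013-04-06.
Because 2013-04-06 is a Saturday, the deadline becomes 2013-04-08 (Monday).
Deadline: 2013-04-08.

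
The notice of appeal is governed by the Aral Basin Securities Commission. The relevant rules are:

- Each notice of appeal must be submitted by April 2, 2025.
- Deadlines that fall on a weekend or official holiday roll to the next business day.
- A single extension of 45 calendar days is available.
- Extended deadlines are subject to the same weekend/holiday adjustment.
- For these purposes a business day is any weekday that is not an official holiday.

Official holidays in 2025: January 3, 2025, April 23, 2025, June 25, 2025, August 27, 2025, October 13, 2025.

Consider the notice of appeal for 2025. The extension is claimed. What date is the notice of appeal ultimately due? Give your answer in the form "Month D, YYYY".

May 19, 2025

Start from the fixed due date, April 2, 2025.
April 2, 2025 (Wednesday) is already a business day.
The 45-calendar-day extension moves the deadline from April 2, 2025 to May 17, 2025.
May 17, 2025 is a Saturday; the next business day is May 19, 2025 (Monday).
So the filing is due May 19, 2025.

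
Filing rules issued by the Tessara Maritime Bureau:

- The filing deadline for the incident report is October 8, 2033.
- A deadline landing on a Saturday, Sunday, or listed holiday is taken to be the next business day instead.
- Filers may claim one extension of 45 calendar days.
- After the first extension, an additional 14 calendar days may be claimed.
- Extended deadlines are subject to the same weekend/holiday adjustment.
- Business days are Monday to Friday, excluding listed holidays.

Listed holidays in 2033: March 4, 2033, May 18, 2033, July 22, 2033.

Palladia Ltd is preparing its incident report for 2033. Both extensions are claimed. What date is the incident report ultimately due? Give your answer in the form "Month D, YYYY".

Start from the fixed due date, October 8, 2033.
October 8, 2033 falls on a Saturday. Rolling to the next business day gives October 10, 2033, a Monday.
With the 45-day extension, October 10, 2033 becomes November 24, 2033.
November 24, 2033 (Thursday) is already a business day.
Applying the 14-calendar-day extension: November 24, 2033 + 14 days = December 8, 2033.
December 8, 2033 (Thursday) is already a business day.
So the filing is due December 8, 2033.

December 8, 2033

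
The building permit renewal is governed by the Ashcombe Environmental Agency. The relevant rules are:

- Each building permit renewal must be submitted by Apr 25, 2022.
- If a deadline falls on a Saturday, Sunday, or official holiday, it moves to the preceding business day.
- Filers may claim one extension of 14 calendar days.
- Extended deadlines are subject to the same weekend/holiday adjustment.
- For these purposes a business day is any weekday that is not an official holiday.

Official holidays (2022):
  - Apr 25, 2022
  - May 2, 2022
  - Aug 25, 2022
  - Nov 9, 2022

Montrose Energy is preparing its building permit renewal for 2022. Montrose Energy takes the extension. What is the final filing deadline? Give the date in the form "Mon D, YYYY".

The statutory due date is Apr 25, 2022.
Because Apr 25, 2022 is a listed holiday, the deadline becomes Apr 22, 2022 (Friday).
With the 14-day extension, Apr 22, 2022 becomes May 6, 2022.
Since May 6, 2022 is a Friday and not a holiday, the date is unchanged.
The final due date is May 6, 2022.

May 6, 2022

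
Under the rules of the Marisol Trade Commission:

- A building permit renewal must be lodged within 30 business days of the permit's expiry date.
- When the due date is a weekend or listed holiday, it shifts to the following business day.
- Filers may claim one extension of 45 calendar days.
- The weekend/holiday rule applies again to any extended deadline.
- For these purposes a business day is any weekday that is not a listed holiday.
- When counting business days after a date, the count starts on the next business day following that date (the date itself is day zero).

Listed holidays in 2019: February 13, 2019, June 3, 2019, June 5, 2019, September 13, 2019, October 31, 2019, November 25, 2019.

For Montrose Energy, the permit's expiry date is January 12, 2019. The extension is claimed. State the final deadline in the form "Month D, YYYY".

30 business days after January 12, 2019, excluding weekends and holidays, is February 25, 2019.
February 25, 2019 falls on a Monday, which is a business day, so no adjustment is needed.
Applying the 45-calendar-day extension: February 25, 2019 + 45 days = April 11, 2019.
April 11, 2019 falls on a Thursday, which is a business day, so no adjustment is needed.
The final due date is April 11, 2019.

April 11, 2019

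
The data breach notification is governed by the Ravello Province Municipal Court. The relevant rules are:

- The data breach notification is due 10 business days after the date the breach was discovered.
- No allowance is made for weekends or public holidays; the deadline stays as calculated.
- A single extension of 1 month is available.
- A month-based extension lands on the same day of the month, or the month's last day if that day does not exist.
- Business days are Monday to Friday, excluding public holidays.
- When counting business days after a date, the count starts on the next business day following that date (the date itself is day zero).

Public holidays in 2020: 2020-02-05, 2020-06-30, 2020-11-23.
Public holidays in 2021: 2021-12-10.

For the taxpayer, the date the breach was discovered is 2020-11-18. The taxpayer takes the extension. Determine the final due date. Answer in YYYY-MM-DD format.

Starting the day after 2020-11-18 and counting 10 business days lands on 2020-12-03.
2020-12-03 falls on a Thursday. The rules make no weekend/holiday allowance, so it remains 2020-12-03.
Applying the 1 month extension: 1 month after 2020-12-03 is 2021-01-03.
No adjustment is made for weekends or holidays, so 2021-01-03 stands.
The final due date is 2021-01-03.

2021-01-03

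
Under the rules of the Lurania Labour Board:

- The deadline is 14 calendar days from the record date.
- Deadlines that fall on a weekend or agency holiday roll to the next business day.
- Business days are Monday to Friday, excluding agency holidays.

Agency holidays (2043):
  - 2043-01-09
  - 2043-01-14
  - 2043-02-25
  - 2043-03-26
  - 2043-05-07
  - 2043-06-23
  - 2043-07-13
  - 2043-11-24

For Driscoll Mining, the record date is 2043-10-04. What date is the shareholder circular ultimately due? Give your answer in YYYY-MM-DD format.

2043-10-19

Adding 14 calendar days to 2043-10-04 gives 2043-10-18.
Because 2043-10-18 is a Sunday, the deadline becomes 2043-10-19 (Monday).
So the filing is due 2043-10-19.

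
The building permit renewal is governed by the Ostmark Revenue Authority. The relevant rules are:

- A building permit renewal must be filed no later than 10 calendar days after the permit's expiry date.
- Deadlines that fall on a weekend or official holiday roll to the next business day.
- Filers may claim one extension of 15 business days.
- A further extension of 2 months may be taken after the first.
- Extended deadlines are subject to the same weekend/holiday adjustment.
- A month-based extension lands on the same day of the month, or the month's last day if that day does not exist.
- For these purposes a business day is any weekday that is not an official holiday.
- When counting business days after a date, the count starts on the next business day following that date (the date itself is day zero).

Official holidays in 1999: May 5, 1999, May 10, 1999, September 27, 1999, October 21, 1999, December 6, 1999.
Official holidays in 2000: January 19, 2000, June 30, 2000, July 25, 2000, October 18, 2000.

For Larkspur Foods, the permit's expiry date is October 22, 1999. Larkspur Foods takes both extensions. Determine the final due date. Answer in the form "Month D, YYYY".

January 24, 2000

Trigger date October 22, 1999 + 10 calendar days = November 1, 1999.
Since November 1, 1999 is a Monday and not a holiday, the date is unchanged.
The 15-business-day extension runs from November 1, 1999 to November 22, 1999.
November 22, 1999 (Monday) is already a business day.
Add 2 months to November 22, 1999: January 22, 2000.
Because January 22, 2000 is a Saturday, the deadline becomes January 24, 2000 (Monday).
The final due date is January 24, 2000.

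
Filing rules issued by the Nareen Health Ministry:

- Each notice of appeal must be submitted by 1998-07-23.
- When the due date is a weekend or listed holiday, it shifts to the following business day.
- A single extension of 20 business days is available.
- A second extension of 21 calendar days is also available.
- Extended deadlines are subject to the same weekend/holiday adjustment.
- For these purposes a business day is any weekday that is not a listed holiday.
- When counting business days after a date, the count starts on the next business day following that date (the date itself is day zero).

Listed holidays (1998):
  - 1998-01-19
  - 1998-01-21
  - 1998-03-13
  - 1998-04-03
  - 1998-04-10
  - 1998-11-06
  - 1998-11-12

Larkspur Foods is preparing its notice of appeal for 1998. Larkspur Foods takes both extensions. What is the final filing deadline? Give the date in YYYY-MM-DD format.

Start from the fixed due date, 1998-07-23.
1998-07-23 (Thursday) is already a business day.
The 20-business-day extension runs from 1998-07-23 to 1998-08-20.
1998-08-20 falls on a Thursday, which is a business day, so no adjustment is needed.
With the 21-day extension, 1998-08-20 becomes 1998-09-10.
1998-09-10 is a Thursday and not a listed holiday, so it stands.
Deadline: 1998-09-10.

1998-09-10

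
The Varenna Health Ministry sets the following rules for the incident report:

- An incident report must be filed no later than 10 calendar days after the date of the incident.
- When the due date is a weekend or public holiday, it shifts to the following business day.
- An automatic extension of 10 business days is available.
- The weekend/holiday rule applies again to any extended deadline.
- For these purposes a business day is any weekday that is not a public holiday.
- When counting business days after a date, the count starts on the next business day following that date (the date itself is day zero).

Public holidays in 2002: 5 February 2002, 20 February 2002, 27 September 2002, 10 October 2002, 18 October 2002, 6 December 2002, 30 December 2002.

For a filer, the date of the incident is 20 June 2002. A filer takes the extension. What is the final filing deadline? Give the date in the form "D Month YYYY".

15 July 2002

10 calendar days after 20 June 2002 is 30 June 2002.
30 June 2002 is a Sunday; the next business day is 1 July 2002 (Monday).
Counting 10 further business days from 1 July 2002 reaches 15 July 2002.
15 July 2002 (Monday) is already a business day.
Deadline: 15 July 2002.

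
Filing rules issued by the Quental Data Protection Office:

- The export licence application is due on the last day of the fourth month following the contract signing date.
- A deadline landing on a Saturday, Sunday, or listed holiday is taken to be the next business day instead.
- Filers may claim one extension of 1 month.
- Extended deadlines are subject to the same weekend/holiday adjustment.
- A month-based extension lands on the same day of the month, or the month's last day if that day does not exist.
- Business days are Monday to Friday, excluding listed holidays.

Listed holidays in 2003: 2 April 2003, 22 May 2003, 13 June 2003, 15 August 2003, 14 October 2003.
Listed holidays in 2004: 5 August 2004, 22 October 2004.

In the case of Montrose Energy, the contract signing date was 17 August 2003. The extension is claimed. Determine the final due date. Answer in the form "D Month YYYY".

2 February 2004

4 months after 17 August 2003 falls in December 2003; the last day of that month is 31 December 2003.
31 December 2003 is a Wednesday and not a listed holiday, so it stands.
Applying the 1 month extension: 1 month after 31 December 2003 is 31 January 2004.
31 January 2004 falls on a Saturday. Rolling to the next business day gives 2 February 2004, a Monday.
So the filing is due 2 February 2004.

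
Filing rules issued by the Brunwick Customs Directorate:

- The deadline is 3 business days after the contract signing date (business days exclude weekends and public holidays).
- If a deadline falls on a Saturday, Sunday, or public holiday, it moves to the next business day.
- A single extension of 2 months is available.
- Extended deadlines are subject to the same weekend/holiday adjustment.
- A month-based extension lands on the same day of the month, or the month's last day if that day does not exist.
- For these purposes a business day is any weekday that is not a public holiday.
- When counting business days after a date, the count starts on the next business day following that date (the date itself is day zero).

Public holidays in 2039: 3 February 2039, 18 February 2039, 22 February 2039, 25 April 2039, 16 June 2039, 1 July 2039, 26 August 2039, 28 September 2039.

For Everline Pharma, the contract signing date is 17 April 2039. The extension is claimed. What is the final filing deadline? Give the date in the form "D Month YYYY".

Starting the day after 17 April 2039 and counting 3 business days lands on 20 April 2039.
20 April 2039 falls on a Wednesday, which is a business day, so no adjustment is needed.
The 2 months extension carries 20 April 2039 to 20 June 2039.
20 June 2039 is a Monday and not a listed holiday, so it stands.
Deadline: 20 June 2039.

20 June 2039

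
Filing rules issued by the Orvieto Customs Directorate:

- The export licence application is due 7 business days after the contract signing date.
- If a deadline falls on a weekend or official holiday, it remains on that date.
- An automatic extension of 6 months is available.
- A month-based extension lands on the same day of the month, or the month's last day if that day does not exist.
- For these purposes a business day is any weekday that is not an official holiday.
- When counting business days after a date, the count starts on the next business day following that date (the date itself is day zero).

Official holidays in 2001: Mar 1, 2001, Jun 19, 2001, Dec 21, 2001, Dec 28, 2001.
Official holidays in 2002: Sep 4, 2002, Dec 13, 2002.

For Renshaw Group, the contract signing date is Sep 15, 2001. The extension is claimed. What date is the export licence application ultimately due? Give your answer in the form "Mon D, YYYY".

Mar 25, 2002

7 business days after Sep 15, 2001, excluding weekends and holidays, is Sep 25, 2001.
Sep 25, 2001 is a Tuesday; no weekend or holiday adjustment applies.
The 6 months extension carries Sep 25, 2001 to Mar 25, 2002.
No adjustment is made for weekends or holidays, so Mar 25, 2002 stands.
Deadline: Mar 25, 2002.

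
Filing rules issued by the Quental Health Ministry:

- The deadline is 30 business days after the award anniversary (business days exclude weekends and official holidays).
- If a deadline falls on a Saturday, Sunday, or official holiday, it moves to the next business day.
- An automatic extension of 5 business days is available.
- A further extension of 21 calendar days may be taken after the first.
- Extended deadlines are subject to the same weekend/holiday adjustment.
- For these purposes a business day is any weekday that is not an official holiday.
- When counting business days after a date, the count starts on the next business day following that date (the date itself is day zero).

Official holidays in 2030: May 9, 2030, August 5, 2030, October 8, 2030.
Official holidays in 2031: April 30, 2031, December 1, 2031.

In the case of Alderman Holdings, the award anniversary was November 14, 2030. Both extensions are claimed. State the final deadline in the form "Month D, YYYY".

Starting the day after November 14, 2030 and counting 30 business days lands on December 26, 2030.
Since December 26, 2030 is a Thursday and not a holiday, the date is unchanged.
Counting 5 further business days from December 26, 2030 reaches January 2, 2031.
Since January 2, 2031 is a Thursday and not a holiday, the date is unchanged.
Add the 21 calendar-day extension to January 2, 2031: January 23, 2031.
Since January 23, 2031 is a Thursday and not a holiday, the date is unchanged.
So the filing is due January 23, 2031.

January 23, 2031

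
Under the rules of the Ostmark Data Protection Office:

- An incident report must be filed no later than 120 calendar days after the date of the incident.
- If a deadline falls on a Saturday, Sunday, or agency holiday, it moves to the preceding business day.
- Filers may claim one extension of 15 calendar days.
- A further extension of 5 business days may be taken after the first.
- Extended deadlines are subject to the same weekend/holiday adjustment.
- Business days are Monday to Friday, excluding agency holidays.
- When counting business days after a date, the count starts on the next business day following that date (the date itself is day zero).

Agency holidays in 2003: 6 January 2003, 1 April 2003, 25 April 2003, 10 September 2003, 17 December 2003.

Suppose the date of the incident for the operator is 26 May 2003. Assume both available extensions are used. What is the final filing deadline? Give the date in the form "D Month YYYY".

15 October 2003

120 calendar days after 26 May 2003 is 23 September 2003.
23 September 2003 falls on a Tuesday, which is a business day, so no adjustment is needed.
With the 15-day extension, 23 September 2003 becomes 8 October 2003.
Since 8 October 2003 is a Wednesday and not a holiday, the date is unchanged.
Applying the 5-business-day extension: 5 business days after 8 October 2003 is 15 October 2003.
15 October 2003 is a Wednesday and not a listed holiday, so it stands.
Final deadline: 15 October 2003.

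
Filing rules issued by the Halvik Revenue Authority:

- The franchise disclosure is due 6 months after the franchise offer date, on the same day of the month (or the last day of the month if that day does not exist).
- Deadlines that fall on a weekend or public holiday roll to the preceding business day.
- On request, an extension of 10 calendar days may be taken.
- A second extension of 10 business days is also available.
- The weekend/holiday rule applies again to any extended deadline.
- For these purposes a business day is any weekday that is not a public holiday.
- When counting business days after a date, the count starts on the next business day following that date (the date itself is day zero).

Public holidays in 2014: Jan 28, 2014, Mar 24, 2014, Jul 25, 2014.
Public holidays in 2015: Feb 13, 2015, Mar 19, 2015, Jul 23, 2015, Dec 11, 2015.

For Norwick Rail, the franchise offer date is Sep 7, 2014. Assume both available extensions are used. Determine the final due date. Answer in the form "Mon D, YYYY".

Mar 31, 2015

Moving 6 months forward from Sep 7, 2014 on the corresponding day gives Mar 7, 2015.
Mar 7, 2015 is a Saturday, so it moves to the preceding business day, Mar 6, 2015 (Friday).
The 10-calendar-day extension moves the deadline from Mar 6, 2015 to Mar 16, 2015.
Mar 16, 2015 (Monday) is already a business day.
Applying the 10-business-day extension: 10 business days after Mar 16, 2015 is Mar 31, 2015.
Mar 31, 2015 (Tuesday) is already a business day.
Deadline: Mar 31, 2015.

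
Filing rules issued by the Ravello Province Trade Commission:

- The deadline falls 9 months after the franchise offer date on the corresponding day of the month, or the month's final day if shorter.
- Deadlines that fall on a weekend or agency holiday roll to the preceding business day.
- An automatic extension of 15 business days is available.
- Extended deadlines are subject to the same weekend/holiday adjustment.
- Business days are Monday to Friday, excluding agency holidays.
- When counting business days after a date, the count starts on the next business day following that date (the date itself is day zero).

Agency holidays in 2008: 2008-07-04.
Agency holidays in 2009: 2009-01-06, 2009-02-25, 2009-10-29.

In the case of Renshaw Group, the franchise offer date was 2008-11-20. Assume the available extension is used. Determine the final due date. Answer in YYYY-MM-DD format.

2009-09-10

9 months after 2008-11-20, on the same day of the month, is 2009-08-20.
2009-08-20 is a Thursday and not a listed holiday, so it stands.
Counting 15 further business days from 2009-08-20 reaches 2009-09-10.
2009-09-10 (Thursday) is already a business day.
Final deadline: 2009-09-10.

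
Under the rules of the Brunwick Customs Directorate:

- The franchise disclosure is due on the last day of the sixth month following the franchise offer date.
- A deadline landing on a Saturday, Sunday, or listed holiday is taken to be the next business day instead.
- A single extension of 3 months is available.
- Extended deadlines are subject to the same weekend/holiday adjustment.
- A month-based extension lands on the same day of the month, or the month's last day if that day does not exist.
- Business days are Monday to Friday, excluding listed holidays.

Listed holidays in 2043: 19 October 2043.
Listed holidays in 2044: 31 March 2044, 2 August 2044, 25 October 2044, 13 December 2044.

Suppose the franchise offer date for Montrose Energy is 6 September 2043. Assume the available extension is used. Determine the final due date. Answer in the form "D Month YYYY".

1 July 2044

6 months after 6 September 2043 is March 2044; that month ends on 31 March 2044.
31 March 2044 is a listed holiday; the next business day is 1 April 2044 (Friday).
Applying the 3 months extension: 3 months after 1 April 2044 is 1 July 2044.
1 July 2044 falls on a Friday, which is a business day, so no adjustment is needed.
Final deadline: 1 July 2044.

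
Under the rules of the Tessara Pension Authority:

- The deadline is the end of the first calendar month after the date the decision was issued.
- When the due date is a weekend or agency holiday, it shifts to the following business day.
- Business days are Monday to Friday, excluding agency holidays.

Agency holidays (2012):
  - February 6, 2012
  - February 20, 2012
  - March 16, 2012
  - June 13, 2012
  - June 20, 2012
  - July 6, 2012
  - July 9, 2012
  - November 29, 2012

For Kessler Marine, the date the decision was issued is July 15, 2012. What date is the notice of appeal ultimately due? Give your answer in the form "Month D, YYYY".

1 month after July 15, 2012 is August 2012; that month ends on August 31, 2012.
Since August 31, 2012 is a Friday and not a holiday, the date is unchanged.
Final deadline: August 31, 2012.

August 31, 2012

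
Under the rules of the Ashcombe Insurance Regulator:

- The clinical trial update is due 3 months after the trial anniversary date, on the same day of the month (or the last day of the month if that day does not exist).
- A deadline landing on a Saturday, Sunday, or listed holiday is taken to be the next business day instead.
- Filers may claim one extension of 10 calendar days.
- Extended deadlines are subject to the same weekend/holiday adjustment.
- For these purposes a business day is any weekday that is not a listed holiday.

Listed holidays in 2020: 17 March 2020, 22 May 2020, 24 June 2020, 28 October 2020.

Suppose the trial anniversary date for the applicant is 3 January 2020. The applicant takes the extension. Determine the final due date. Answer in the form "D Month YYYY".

3 months from 3 January 2020 is 3 April 2020.
3 April 2020 is a Friday and not a listed holiday, so it stands.
The 10-calendar-day extension moves the deadline from 3 April 2020 to 13 April 2020.
13 April 2020 falls on a Monday, which is a business day, so no adjustment is needed.
Deadline: 13 April 2020.

13 April 2020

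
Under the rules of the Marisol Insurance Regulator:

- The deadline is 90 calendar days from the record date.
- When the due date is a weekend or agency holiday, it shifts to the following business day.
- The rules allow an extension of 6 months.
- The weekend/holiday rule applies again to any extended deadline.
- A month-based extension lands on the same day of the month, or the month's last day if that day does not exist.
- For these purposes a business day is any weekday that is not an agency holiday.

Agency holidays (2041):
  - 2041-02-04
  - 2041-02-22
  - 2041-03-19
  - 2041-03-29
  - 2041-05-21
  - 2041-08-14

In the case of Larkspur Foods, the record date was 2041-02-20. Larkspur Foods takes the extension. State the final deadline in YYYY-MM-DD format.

Adding 90 calendar days to 2041-02-20 gives 2041-05-21.
2041-05-21 is a listed holiday, so it moves to the next business day, 2041-05-22 (Wednesday).
The 6 months extension carries 2041-05-22 to 2041-11-22.
2041-11-22 is a Friday and not a listed holiday, so it stands.
Deadline: 2041-11-22.

2041-11-22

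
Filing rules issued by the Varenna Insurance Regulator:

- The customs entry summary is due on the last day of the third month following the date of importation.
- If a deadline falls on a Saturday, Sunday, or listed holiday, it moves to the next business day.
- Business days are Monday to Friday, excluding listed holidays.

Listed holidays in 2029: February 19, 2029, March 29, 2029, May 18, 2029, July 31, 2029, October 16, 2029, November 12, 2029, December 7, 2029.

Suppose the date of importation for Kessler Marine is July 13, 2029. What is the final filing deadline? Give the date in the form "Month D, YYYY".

October 31, 2029

3 months after July 13, 2029 falls in October 2029; the last day of that month is October 31, 2029.
Since October 31, 2029 is a Wednesday and not a holiday, the date is unchanged.
Final deadline: October 31, 2029.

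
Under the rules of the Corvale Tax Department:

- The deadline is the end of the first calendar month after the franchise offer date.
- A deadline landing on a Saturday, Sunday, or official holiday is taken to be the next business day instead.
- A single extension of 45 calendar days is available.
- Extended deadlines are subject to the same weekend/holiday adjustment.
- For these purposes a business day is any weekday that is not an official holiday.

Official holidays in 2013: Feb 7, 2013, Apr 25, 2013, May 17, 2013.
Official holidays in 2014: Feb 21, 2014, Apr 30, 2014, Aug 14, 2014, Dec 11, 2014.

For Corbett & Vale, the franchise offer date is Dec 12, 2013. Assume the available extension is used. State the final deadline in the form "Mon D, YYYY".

The first month after Dec 12, 2013 is January 2014, whose last day is Jan 31, 2014.
Jan 31, 2014 falls on a Friday, which is a business day, so no adjustment is needed.
With the 45-day extension, Jan 31, 2014 becomes Mar 17, 2014.
Since Mar 17, 2014 is a Monday and not a holiday, the date is unchanged.
The final due date is Mar 17, 2014.

Mar 17, 2014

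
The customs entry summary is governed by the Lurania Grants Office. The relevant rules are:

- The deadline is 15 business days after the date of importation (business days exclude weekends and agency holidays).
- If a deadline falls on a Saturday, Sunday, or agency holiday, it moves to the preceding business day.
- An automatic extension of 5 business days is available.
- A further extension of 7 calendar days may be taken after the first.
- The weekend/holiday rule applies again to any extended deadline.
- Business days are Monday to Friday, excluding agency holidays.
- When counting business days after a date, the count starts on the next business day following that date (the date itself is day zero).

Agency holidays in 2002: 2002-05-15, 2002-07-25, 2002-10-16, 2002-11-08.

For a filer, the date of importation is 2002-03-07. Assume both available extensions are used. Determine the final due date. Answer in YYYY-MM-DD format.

2002-04-11

15 business days after 2002-03-07, excluding weekends and holidays, is 2002-03-28.
2002-03-28 (Thursday) is already a business day.
Counting 5 further business days from 2002-03-28 reaches 2002-04-04.
2002-04-04 falls on a Thursday, which is a business day, so no adjustment is needed.
The 7-calendar-day extension moves the deadline from 2002-04-04 to 2002-04-11.
Since 2002-04-11 is a Thursday and not a holiday, the date is unchanged.
So the filing is due 2002-04-11.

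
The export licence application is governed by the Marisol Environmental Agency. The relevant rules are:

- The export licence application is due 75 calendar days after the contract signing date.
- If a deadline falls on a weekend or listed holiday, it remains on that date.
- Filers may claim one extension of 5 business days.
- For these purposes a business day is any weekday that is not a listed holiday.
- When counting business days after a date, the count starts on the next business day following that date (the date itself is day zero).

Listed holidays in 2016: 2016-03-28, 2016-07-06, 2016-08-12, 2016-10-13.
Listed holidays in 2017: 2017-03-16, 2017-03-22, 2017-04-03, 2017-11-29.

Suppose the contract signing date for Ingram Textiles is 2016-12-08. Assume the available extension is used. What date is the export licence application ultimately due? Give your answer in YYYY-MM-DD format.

2017-02-28

From 2016-12-08, 75 calendar days later is 2017-02-21.
No adjustment is made for weekends or holidays, so 2017-02-21 stands.
The 5-business-day extension runs from 2017-02-21 to 2017-02-28.
2017-02-28 is a Tuesday; no weekend or holiday adjustment applies.
So the filing is due 2017-02-28.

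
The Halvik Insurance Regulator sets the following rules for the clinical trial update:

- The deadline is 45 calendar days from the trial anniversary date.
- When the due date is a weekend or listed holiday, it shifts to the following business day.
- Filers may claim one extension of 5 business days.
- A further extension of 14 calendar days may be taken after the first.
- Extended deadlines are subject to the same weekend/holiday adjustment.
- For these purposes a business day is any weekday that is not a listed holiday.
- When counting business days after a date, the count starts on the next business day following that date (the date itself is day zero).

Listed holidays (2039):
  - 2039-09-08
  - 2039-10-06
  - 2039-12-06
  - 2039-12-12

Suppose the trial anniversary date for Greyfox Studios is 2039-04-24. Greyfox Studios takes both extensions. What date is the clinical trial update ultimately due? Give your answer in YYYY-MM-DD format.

2039-06-29

Trigger date 2039-04-24 + 45 calendar days = 2039-06-08.
Since 2039-06-08 is a Wednesday and not a holiday, the date is unchanged.
Counting 5 further business days from 2039-06-08 reaches 2039-06-15.
2039-06-15 (Wednesday) is already a business day.
Applying the 14-calendar-day extension: 2039-06-15 + 14 days = 2039-06-29.
2039-06-29 is a Wednesday and not a listed holiday, so it stands.
Deadline: 2039-06-29.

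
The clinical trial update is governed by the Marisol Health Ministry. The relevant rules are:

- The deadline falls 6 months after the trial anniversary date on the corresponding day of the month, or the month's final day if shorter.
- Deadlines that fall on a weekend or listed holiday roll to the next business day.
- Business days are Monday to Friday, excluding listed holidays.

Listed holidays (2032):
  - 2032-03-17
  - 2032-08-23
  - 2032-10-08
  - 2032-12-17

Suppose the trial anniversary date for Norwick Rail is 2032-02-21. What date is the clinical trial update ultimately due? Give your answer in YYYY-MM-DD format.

6 months from 2032-02-21 is 2032-08-21.
2032-08-21 is a Saturday, so it moves to the next business day, 2032-08-24 (Tuesday).
The final due date is 2032-08-24.

2032-08-24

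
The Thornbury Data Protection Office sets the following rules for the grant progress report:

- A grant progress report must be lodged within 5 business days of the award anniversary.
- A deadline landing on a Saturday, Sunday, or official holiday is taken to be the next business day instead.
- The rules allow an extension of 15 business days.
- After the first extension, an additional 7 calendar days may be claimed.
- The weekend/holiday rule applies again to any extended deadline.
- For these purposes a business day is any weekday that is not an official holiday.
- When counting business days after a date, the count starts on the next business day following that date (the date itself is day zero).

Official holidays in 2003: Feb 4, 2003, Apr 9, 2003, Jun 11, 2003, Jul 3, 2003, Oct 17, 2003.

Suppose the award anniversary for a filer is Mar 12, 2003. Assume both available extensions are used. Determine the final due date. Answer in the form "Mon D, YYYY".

Apr 17, 2003

Starting the day after Mar 12, 2003 and counting 5 business days lands on Mar 19, 2003.
Since Mar 19, 2003 is a Wednesday and not a holiday, the date is unchanged.
Applying the 15-business-day extension: 15 business days after Mar 19, 2003 is Apr 10, 2003.
Apr 10, 2003 (Thursday) is already a business day.
Add the 7 calendar-day extension to Apr 10, 2003: Apr 17, 2003.
Since Apr 17, 2003 is a Thursday and not a holiday, the date is unchanged.
Deadline: Apr 17, 2003.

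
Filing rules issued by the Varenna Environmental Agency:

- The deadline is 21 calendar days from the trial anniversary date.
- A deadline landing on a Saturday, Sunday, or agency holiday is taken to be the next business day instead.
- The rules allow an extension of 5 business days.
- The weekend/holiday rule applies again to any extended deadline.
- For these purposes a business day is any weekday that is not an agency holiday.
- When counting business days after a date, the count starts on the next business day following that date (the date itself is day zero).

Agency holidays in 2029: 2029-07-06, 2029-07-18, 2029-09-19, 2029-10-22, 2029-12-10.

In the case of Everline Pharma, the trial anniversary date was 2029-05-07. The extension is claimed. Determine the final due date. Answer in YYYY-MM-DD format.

2029-06-04

Trigger date 2029-05-07 + 21 calendar days = 2029-05-28.
2029-05-28 falls on a Monday, which is a business day, so no adjustment is needed.
The 5-business-day extension runs from 2029-05-28 to 2029-06-04.
Since 2029-06-04 is a Monday and not a holiday, the date is unchanged.
Final deadline: 2029-06-04.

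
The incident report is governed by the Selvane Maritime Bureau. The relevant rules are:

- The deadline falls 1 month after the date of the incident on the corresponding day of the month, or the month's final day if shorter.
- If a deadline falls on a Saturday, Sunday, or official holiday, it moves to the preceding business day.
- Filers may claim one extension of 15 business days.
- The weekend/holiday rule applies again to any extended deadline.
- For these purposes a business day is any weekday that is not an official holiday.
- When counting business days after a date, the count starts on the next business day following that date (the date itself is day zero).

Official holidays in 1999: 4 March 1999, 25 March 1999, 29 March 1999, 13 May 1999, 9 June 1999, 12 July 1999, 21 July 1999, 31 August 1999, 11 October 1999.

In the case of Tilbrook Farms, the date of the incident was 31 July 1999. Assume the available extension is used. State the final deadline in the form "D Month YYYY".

1 month from 31 July 1999 is 31 August 1999.
Because 31 August 1999 is a listed holiday, the deadline becomes 30 August 1999 (Monday).
Counting 15 further business days from 30 August 1999 reaches 21 September 1999.
21 September 1999 (Tuesday) is already a business day.
The final due date is 21 September 1999.

21 September 1999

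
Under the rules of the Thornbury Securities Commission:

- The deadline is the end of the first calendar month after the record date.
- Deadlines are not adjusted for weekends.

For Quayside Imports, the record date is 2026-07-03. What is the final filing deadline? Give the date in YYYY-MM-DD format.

2026-08-31

1 month after 2026-07-03 falls in August 2026; the last day of that month is 2026-08-31.
No adjustment is made for weekends or holidays, so 2026-08-31 stands.
Deadline: 2026-08-31.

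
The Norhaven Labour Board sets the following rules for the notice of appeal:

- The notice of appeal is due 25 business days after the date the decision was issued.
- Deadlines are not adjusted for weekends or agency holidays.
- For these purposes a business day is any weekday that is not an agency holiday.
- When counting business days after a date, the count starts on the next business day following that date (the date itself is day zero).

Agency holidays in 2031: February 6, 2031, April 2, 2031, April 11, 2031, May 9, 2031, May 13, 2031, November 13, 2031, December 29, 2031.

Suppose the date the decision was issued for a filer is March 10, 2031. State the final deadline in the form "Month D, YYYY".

Counting 25 business days after March 10, 2031 (skipping weekends and listed holidays) reaches April 16, 2031.
April 16, 2031 is a Wednesday; no weekend or holiday adjustment applies.
The final due date is April 16, 2031.

April 16, 2031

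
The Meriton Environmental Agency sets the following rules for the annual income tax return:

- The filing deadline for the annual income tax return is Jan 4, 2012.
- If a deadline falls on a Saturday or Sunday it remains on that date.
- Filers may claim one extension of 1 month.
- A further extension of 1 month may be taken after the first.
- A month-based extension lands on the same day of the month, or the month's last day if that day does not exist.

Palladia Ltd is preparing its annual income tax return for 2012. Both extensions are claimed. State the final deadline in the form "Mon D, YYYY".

Mar 4, 2012

Start from the fixed due date, Jan 4, 2012.
No adjustment is made for weekends or holidays, so Jan 4, 2012 stands.
The 1 month extension carries Jan 4, 2012 to Feb 4, 2012.
Feb 4, 2012 falls on a Saturday. The rules make no weekend/holiday allowance, so it remains Feb 4, 2012.
Add 1 month to Feb 4, 2012: Mar 4, 2012.
Mar 4, 2012 falls on a Sunday. The rules make no weekend/holiday allowance, so it remains Mar 4, 2012.
So the filing is due Mar 4, 2012.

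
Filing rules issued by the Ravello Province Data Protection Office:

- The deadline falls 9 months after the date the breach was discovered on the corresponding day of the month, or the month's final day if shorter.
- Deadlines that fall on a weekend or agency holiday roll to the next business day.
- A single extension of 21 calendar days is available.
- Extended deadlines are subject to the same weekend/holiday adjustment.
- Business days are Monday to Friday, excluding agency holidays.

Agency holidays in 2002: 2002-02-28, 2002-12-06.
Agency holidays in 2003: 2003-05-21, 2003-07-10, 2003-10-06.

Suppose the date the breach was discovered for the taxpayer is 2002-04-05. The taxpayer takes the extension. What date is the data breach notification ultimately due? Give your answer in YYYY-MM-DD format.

2003-01-27

Moving 9 months forward from 2002-04-05 on the corresponding day gives 2003-01-05.
2003-01-05 falls on a Sunday. Rolling to the next business day gives 2003-01-06, a Monday.
The 21-calendar-day extension moves the deadline from 2003-01-06 to 2003-01-27.
2003-01-27 (Monday) is already a business day.
So the filing is due 2003-01-27.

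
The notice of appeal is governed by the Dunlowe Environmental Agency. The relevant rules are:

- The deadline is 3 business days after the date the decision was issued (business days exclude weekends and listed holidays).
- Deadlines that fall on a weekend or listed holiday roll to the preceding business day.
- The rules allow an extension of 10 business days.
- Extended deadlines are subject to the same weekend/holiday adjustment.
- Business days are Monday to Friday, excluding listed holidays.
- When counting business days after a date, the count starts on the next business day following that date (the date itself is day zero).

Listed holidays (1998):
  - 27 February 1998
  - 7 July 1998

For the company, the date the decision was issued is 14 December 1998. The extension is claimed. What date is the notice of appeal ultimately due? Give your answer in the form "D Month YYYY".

3 business days after 14 December 1998, excluding weekends and holidays, is 17 December 1998.
17 December 1998 (Thursday) is already a business day.
The 10-business-day extension runs from 17 December 1998 to 31 December 1998.
31 December 1998 falls on a Thursday, which is a business day, so no adjustment is needed.
The final due date is 31 December 1998.

31 December 1998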